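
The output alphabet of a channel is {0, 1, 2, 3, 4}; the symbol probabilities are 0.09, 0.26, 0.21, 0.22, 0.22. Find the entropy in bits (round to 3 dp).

H = −Σ pᵢ log₂ pᵢ.
−0.09·log₂(0.09) = 0.3127
−0.26·log₂(0.26) = 0.5053
−0.21·log₂(0.21) = 0.4728
−0.22·log₂(0.22) = 0.4806
−0.22·log₂(0.22) = 0.4806
Sum ≈ 2.2519 → 2.252 bits.

2.252 bits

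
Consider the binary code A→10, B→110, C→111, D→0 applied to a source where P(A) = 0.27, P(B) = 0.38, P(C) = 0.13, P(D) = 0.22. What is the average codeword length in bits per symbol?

L̄ = Σ pᵢ·ℓᵢ = 0.27·2 + 0.38·3 + 0.13·3 + 0.22·1 = 2.29 bits/symbol.

2.29 bits/symbol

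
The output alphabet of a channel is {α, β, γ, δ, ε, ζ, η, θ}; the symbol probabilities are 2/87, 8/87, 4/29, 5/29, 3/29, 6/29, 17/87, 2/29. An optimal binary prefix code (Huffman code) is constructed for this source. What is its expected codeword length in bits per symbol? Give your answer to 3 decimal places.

2.874 bits/symbol

Repeatedly combine the two least-probable nodes; the expected code length is the sum of the merged weights.
merge 2/87 + 2/29 → 8/87
merge 8/87 + 8/87 → 16/87
merge 3/29 + 4/29 → 7/29
merge 5/29 + 16/87 → 31/87
merge 17/87 + 6/29 → 35/87
merge 7/29 + 31/87 → 52/87
merge 35/87 + 52/87 → 1
L = 8/87 + 16/87 + 7/29 + 31/87 + 35/87 + 52/87 + 1 = 250/87 ≈ 2.874 bits/symbol.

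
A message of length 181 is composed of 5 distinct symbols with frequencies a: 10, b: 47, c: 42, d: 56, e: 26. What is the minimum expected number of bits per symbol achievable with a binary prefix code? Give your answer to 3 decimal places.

Probabilities are the counts divided by 181.
Repeatedly combine the two least-probable nodes; the expected code length is the sum of the merged weights.
merge 10/181 + 26/181 → 36/181
merge 36/181 + 42/181 → 78/181
merge 47/181 + 56/181 → 103/181
merge 78/181 + 103/181 → 1
L = 36/181 + 78/181 + 103/181 + 1 = 398/181 ≈ 2.199 bits/symbol.

2.199 bits/symbol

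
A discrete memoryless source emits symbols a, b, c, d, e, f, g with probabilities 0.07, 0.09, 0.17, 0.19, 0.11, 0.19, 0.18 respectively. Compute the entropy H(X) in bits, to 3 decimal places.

2.722 bits

H = −Σ pᵢ log₂ pᵢ.
−0.07·log₂(0.07) = 0.2686
−0.09·log₂(0.09) = 0.3127
−0.17·log₂(0.17) = 0.4346
−0.19·log₂(0.19) = 0.4552
−0.11·log₂(0.11) = 0.3503
−0.19·log₂(0.19) = 0.4552
−0.18·log₂(0.18) = 0.4453
Sum ≈ 2.7218 → 2.722 bits.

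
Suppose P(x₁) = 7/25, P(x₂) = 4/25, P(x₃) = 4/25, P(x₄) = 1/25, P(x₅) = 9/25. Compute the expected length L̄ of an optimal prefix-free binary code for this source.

2.2 bits/symbol

Repeatedly combine the two least-probable nodes; the expected code length is the sum of the merged weights.
merge 1/25 + 4/25 → 1/5
merge 4/25 + 1/5 → 9/25
merge 7/25 + 9/25 → 16/25
merge 9/25 + 16/25 → 1
L = 1/5 + 9/25 + 16/25 + 1 = 11/5 = 2.2 bits/symbol.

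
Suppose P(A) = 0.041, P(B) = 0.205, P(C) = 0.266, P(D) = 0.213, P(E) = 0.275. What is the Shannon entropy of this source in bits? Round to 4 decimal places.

H = −Σ pᵢ log₂ pᵢ.
−0.041·log₂(0.041) = 0.1889
−0.205·log₂(0.205) = 0.4687
−0.266·log₂(0.266) = 0.5082
−0.213·log₂(0.213) = 0.4752
−0.275·log₂(0.275) = 0.5122
Sum ≈ 2.1532 → 2.1532 bits.

2.1532 bits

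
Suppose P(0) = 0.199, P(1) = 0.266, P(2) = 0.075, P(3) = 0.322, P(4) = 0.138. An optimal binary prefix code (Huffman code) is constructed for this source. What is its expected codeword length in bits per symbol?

Repeatedly combine the two least-probable nodes; the expected code length is the sum of the merged weights.
merge 3/40 + 69/500 → 213/1000
merge 199/1000 + 213/1000 → 103/250
merge 133/500 + 161/500 → 147/250
merge 103/250 + 147/250 → 1
L = 213/1000 + 103/250 + 147/250 + 1 = 2213/1000 = 2.213 bits/symbol.

2.213 bits/symbol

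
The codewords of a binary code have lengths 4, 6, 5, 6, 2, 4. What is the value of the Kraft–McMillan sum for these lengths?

0.4375

With common denominator 2^6 = 64: Σ 2^(−ℓᵢ) = 4/64 + 1/64 + 2/64 + 1/64 + 16/64 + 4/64 = 28/64 = 0.4375.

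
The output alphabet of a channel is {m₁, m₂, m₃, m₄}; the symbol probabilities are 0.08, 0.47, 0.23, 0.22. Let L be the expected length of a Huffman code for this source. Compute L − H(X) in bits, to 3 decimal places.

0.058 bits

Entropy H = −Σ p log₂ p ≈ 1.7717 bits.
Huffman merges: 2/25+11/50→3/10; 23/100+3/10→53/100; 47/100+53/100→1. L = 183/100 ≈ 1.8300.
L − H = 1.8300 − 1.7717 = 0.058 bits.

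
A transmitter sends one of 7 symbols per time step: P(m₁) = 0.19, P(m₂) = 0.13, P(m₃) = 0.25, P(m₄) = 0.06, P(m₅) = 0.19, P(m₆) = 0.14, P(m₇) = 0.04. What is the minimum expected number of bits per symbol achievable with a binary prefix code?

2.66 bits/symbol

Repeatedly combine the two least-probable nodes; the expected code length is the sum of the merged weights.
merge 1/25 + 3/50 → 1/10
merge 1/10 + 13/100 → 23/100
merge 7/50 + 19/100 → 33/100
merge 19/100 + 23/100 → 21/50
merge 1/4 + 33/100 → 29/50
merge 21/50 + 29/50 → 1
L = 1/10 + 23/100 + 33/100 + 21/50 + 29/50 + 1 = 133/50 = 2.66 bits/symbol.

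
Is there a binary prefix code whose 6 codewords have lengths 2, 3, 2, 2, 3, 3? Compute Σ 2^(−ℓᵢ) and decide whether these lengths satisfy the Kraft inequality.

With common denominator 2^3 = 8: Σ 2^(−ℓᵢ) = 2/8 + 1/8 + 2/8 + 2/8 + 1/8 + 1/8 = 9/8 = 1.125.
Kraft's inequality requires Σ ≤ 1; here Σ = 1.125 > 1, so no such prefix code exists.

1.125; no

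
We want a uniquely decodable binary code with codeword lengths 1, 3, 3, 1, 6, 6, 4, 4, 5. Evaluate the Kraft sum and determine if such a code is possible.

1.4375; no

With common denominator 2^6 = 64: Σ 2^(−ℓᵢ) = 32/64 + 8/64 + 8/64 + 32/64 + 1/64 + 1/64 + 4/64 + 4/64 + 2/64 = 92/64 = 1.4375.
Kraft's inequality requires Σ ≤ 1; here Σ = 1.4375 > 1, so no such prefix code exists.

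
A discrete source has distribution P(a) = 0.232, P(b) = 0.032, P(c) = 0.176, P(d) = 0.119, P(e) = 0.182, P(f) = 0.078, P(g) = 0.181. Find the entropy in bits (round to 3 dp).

2.635 bits

H = −Σ pᵢ log₂ pᵢ.
−0.232·log₂(0.232) = 0.4890
−0.032·log₂(0.032) = 0.1589
−0.176·log₂(0.176) = 0.4411
−0.119·log₂(0.119) = 0.3654
−0.182·log₂(0.182) = 0.4474
−0.078·log₂(0.078) = 0.2871
−0.181·log₂(0.181) = 0.4463
Sum ≈ 2.6352 → 2.635 bits.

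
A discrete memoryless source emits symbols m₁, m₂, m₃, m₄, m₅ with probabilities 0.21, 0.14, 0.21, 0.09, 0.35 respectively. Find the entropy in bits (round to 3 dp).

H = −Σ pᵢ log₂ pᵢ.
−0.21·log₂(0.21) = 0.4728
−0.14·log₂(0.14) = 0.3971
−0.21·log₂(0.21) = 0.4728
−0.09·log₂(0.09) = 0.3127
−0.35·log₂(0.35) = 0.5301
Sum ≈ 2.1855 → 2.186 bits.

2.186 bits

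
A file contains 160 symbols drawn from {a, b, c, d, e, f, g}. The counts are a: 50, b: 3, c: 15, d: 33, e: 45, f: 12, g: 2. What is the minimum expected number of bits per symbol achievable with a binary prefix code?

2.3375 bits/symbol

Probabilities are the counts divided by 160.
Repeatedly combine the two least-probable nodes; the expected code length is the sum of the merged weights.
merge 1/80 + 3/160 → 1/32
merge 1/32 + 3/40 → 17/160
merge 3/32 + 17/160 → 1/5
merge 1/5 + 33/160 → 13/32
merge 9/32 + 5/16 → 19/32
merge 13/32 + 19/32 → 1
L = 1/32 + 17/160 + 1/5 + 13/32 + 19/32 + 1 = 187/80 = 2.3375 bits/symbol.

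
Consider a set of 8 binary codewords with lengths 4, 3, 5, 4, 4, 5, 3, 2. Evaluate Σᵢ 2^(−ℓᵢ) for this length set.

0.75

With common denominator 2^5 = 32: Σ 2^(−ℓᵢ) = 2/32 + 4/32 + 1/32 + 2/32 + 2/32 + 1/32 + 4/32 + 8/32 = 24/32 = 0.75.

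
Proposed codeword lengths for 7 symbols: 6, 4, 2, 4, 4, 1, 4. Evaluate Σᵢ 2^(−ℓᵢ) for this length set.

1.015625

With common denominator 2^6 = 64: Σ 2^(−ℓᵢ) = 1/64 + 4/64 + 16/64 + 4/64 + 4/64 + 32/64 + 4/64 = 65/64 = 1.015625.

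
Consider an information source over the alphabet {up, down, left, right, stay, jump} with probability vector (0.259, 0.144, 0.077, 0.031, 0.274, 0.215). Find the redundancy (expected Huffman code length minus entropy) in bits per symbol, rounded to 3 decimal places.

0.024 bits

Entropy H = −Σ p log₂ p ≈ 2.3361 bits.
Huffman merges: 31/1000+77/1000→27/250; 27/250+18/125→63/250; 43/200+63/250→467/1000; 259/1000+137/500→533/1000; 467/1000+533/1000→1. L = 59/25 ≈ 2.3600.
L − H = 2.3600 − 2.3361 = 0.024 bits.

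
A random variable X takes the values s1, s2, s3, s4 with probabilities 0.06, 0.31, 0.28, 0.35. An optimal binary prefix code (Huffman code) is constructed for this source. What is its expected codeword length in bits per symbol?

Repeatedly combine the two least-probable nodes; the expected code length is the sum of the merged weights.
merge 3/50 + 7/25 → 17/50
merge 31/100 + 17/50 → 13/20
merge 7/20 + 13/20 → 1
L = 17/50 + 13/20 + 1 = 199/100 = 1.99 bits/symbol.

1.99 bits/symbol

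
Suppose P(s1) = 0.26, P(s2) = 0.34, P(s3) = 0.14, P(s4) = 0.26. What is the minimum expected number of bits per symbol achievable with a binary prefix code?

Repeatedly combine the two least-probable nodes; the expected code length is the sum of the merged weights.
merge 7/50 + 13/50 → 2/5
merge 13/50 + 17/50 → 3/5
merge 2/5 + 3/5 → 1
L = 2/5 + 3/5 + 1 = 2 bits/symbol.

2 bits/symbol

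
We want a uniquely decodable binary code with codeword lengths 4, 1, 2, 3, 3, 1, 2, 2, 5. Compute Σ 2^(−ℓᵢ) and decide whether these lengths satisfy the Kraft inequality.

2.09375; no

With common denominator 2^5 = 32: Σ 2^(−ℓᵢ) = 2/32 + 16/32 + 8/32 + 4/32 + 4/32 + 16/32 + 8/32 + 8/32 + 1/32 = 67/32 = 2.09375.
Kraft's inequality requires Σ ≤ 1; here Σ = 2.09375 > 1, so no such prefix code exists.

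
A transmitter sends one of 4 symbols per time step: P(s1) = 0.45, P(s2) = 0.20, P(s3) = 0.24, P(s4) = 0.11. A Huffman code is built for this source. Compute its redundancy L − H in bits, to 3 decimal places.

0.033 bits

Entropy H = −Σ p log₂ p ≈ 1.8272 bits.
Huffman merges: 11/100+1/5→31/100; 6/25+31/100→11/20; 9/20+11/20→1. L = 93/50 ≈ 1.8600.
L − H = 1.8600 − 1.8272 = 0.033 bits.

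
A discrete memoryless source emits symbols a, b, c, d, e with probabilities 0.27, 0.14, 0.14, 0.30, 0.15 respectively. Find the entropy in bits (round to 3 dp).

2.236 bits

H = −Σ pᵢ log₂ pᵢ.
−0.27·log₂(0.27) = 0.5100
−0.14·log₂(0.14) = 0.3971
−0.14·log₂(0.14) = 0.3971
−0.30·log₂(0.30) = 0.5211
−0.15·log₂(0.15) = 0.4105
Sum ≈ 2.2359 → 2.236 bits.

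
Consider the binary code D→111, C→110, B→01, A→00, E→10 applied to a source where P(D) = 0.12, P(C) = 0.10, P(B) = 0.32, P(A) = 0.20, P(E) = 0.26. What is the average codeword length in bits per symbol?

L̄ = Σ pᵢ·ℓᵢ = 0.12·3 + 0.10·3 + 0.32·2 + 0.20·2 + 0.26·2 = 2.22 bits/symbol.

2.22 bits/symbol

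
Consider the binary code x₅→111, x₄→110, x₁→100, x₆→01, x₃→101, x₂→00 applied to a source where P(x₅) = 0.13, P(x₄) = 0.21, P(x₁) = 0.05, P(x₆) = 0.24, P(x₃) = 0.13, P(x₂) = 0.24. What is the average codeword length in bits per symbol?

L̄ = Σ pᵢ·ℓᵢ = 0.13·3 + 0.21·3 + 0.05·3 + 0.24·2 + 0.13·3 + 0.24·2 = 2.52 bits/symbol.

2.52 bits/symbol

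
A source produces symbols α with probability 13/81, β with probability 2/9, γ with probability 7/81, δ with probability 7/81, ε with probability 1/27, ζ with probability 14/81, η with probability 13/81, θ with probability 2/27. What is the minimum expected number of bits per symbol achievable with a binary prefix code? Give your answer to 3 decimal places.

Repeatedly combine the two least-probable nodes; the expected code length is the sum of the merged weights.
merge 1/27 + 2/27 → 1/9
merge 7/81 + 7/81 → 14/81
merge 1/9 + 13/81 → 22/81
merge 13/81 + 14/81 → 1/3
merge 14/81 + 2/9 → 32/81
merge 22/81 + 1/3 → 49/81
merge 32/81 + 49/81 → 1
L = 1/9 + 14/81 + 22/81 + 1/3 + 32/81 + 49/81 + 1 = 26/9 ≈ 2.889 bits/symbol.

2.889 bits/symbol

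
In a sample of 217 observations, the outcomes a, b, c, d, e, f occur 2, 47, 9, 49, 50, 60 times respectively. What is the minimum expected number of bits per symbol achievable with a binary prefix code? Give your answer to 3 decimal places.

2.318 bits/symbol

Probabilities are the counts divided by 217.
Repeatedly combine the two least-probable nodes; the expected code length is the sum of the merged weights.
merge 2/217 + 9/217 → 11/217
merge 11/217 + 47/217 → 58/217
merge 7/31 + 50/217 → 99/217
merge 58/217 + 60/217 → 118/217
merge 99/217 + 118/217 → 1
L = 11/217 + 58/217 + 99/217 + 118/217 + 1 = 503/217 ≈ 2.318 bits/symbol.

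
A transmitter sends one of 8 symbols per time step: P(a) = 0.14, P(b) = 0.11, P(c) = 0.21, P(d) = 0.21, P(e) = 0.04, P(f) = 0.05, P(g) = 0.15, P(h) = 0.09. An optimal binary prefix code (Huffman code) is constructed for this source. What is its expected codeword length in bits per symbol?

2.85 bits/symbol

Repeatedly combine the two least-probable nodes; the expected code length is the sum of the merged weights.
merge 1/25 + 1/20 → 9/100
merge 9/100 + 9/100 → 9/50
merge 11/100 + 7/50 → 1/4
merge 3/20 + 9/50 → 33/100
merge 21/100 + 21/100 → 21/50
merge 1/4 + 33/100 → 29/50
merge 21/50 + 29/50 → 1
L = 9/100 + 9/50 + 1/4 + 33/100 + 21/50 + 29/50 + 1 = 57/20 = 2.85 bits/symbol.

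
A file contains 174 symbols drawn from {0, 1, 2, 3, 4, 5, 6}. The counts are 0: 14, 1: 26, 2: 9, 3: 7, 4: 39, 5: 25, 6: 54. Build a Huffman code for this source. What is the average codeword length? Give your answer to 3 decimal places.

Probabilities are the counts divided by 174.
Repeatedly combine the two least-probable nodes; the expected code length is the sum of the merged weights.
merge 7/174 + 3/58 → 8/87
merge 7/87 + 8/87 → 5/29
merge 25/174 + 13/87 → 17/58
merge 5/29 + 13/58 → 23/58
merge 17/58 + 9/29 → 35/58
merge 23/58 + 35/58 → 1
L = 8/87 + 5/29 + 17/58 + 23/58 + 35/58 + 1 = 445/174 ≈ 2.557 bits/symbol.

2.557 bits/symbol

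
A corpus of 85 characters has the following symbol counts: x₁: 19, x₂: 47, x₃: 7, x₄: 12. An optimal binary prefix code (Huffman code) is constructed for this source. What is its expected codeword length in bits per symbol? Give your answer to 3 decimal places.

Probabilities are the counts divided by 85.
Repeatedly combine the two least-probable nodes; the expected code length is the sum of the merged weights.
merge 7/85 + 12/85 → 19/85
merge 19/85 + 19/85 → 38/85
merge 38/85 + 47/85 → 1
L = 19/85 + 38/85 + 1 = 142/85 ≈ 1.671 bits/symbol.

1.671 bits/symbol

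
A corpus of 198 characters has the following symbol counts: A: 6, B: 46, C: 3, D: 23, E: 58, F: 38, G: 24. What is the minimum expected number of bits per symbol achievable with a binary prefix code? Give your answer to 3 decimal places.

Probabilities are the counts divided by 198.
Repeatedly combine the two least-probable nodes; the expected code length is the sum of the merged weights.
merge 1/66 + 1/33 → 1/22
merge 1/22 + 23/198 → 16/99
merge 4/33 + 16/99 → 28/99
merge 19/99 + 23/99 → 14/33
merge 28/99 + 29/99 → 19/33
merge 14/33 + 19/33 → 1
L = 1/22 + 16/99 + 28/99 + 14/33 + 19/33 + 1 = 493/198 ≈ 2.490 bits/symbol.

2.490 bits/symbol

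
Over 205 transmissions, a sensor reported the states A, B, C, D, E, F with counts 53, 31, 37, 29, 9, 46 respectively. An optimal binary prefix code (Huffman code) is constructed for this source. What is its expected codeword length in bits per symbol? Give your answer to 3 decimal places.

2.517 bits/symbol

Probabilities are the counts divided by 205.
Repeatedly combine the two least-probable nodes; the expected code length is the sum of the merged weights.
merge 9/205 + 29/205 → 38/205
merge 31/205 + 37/205 → 68/205
merge 38/205 + 46/205 → 84/205
merge 53/205 + 68/205 → 121/205
merge 84/205 + 121/205 → 1
L = 38/205 + 68/205 + 84/205 + 121/205 + 1 = 516/205 ≈ 2.517 bits/symbol.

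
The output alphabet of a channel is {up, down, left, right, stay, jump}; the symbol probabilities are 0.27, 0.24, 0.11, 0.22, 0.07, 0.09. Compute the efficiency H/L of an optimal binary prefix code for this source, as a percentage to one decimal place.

Entropy H = −Σ p log₂ p ≈ 2.4162 bits.
Huffman merges: 7/100+9/100→4/25; 11/100+4/25→27/100; 11/50+6/25→23/50; 27/100+27/100→27/50; 23/50+27/50→1. L = 243/100 ≈ 2.4300.
Efficiency = H/L = 2.4162/2.4300 = 99.4%.

99.4%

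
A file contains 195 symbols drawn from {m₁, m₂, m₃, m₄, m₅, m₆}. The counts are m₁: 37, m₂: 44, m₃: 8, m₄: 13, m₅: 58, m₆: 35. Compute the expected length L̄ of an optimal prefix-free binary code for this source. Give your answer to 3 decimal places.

2.395 bits/symbol

Probabilities are the counts divided by 195.
Repeatedly combine the two least-probable nodes; the expected code length is the sum of the merged weights.
merge 8/195 + 1/15 → 7/65
merge 7/65 + 7/39 → 56/195
merge 37/195 + 44/195 → 27/65
merge 56/195 + 58/195 → 38/65
merge 27/65 + 38/65 → 1
L = 7/65 + 56/195 + 27/65 + 38/65 + 1 = 467/195 ≈ 2.395 bits/symbol.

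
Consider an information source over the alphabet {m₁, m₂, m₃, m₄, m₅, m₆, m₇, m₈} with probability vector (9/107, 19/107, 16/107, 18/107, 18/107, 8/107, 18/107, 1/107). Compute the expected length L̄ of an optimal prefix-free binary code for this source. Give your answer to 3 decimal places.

2.907 bits/symbol

Repeatedly combine the two least-probable nodes; the expected code length is the sum of the merged weights.
merge 1/107 + 8/107 → 9/107
merge 9/107 + 9/107 → 18/107
merge 16/107 + 18/107 → 34/107
merge 18/107 + 18/107 → 36/107
merge 18/107 + 19/107 → 37/107
merge 34/107 + 36/107 → 70/107
merge 37/107 + 70/107 → 1
L = 9/107 + 18/107 + 34/107 + 36/107 + 37/107 + 70/107 + 1 = 311/107 ≈ 2.907 bits/symbol.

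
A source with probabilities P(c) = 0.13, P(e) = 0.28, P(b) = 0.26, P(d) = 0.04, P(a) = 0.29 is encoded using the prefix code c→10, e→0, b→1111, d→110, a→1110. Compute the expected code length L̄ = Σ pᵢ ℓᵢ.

2.86 bits/symbol

L̄ = Σ pᵢ·ℓᵢ = 0.13·2 + 0.28·1 + 0.26·4 + 0.04·3 + 0.29·4 = 2.86 bits/symbol.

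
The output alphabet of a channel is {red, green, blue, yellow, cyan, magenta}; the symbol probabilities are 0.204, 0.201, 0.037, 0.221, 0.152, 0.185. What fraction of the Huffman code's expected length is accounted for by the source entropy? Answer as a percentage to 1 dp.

Entropy H = −Σ p log₂ p ≈ 2.4539 bits.
Huffman merges: 37/1000+19/125→189/1000; 37/200+189/1000→187/500; 201/1000+51/250→81/200; 221/1000+187/500→119/200; 81/200+119/200→1. L = 2563/1000 ≈ 2.5630.
Efficiency = H/L = 2.4539/2.5630 = 95.7%.

95.7%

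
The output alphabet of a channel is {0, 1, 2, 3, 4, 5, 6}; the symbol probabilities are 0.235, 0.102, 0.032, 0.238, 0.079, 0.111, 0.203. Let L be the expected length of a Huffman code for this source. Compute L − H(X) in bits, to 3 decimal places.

Entropy H = −Σ p log₂ p ≈ 2.5870 bits.
Huffman merges: 4/125+79/1000→111/1000; 51/500+111/1000→213/1000; 111/1000+203/1000→157/500; 213/1000+47/200→56/125; 119/500+157/500→69/125; 56/125+69/125→1. L = 1319/500 ≈ 2.6380.
L − H = 2.6380 − 2.5870 = 0.051 bits.

0.051 bits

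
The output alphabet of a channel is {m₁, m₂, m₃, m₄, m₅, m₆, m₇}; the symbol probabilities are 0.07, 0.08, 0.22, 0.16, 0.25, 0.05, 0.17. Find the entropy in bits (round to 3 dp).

H = −Σ pᵢ log₂ pᵢ.
−0.07·log₂(0.07) = 0.2686
−0.08·log₂(0.08) = 0.2915
−0.22·log₂(0.22) = 0.4806
−0.16·log₂(0.16) = 0.4230
−0.25·log₂(0.25) = 0.5000
−0.05·log₂(0.05) = 0.2161
−0.17·log₂(0.17) = 0.4346
Sum ≈ 2.6143 → 2.614 bits.

2.614 bits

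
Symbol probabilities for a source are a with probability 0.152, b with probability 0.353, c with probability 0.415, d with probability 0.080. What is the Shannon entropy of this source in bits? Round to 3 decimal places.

1.761 bits

H = −Σ pᵢ log₂ pᵢ.
−0.152·log₂(0.152) = 0.4131
−0.353·log₂(0.353) = 0.5303
−0.415·log₂(0.415) = 0.5266
−0.080·log₂(0.080) = 0.2915
Sum ≈ 1.7615 → 1.761 bits.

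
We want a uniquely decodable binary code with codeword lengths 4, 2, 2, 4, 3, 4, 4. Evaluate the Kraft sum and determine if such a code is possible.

0.875; yes

With common denominator 2^4 = 16: Σ 2^(−ℓᵢ) = 1/16 + 4/16 + 4/16 + 1/16 + 2/16 + 1/16 + 1/16 = 14/16 = 0.875.
Kraft's inequality requires Σ ≤ 1; here Σ = 0.875 ≤ 1, so such a prefix code exists.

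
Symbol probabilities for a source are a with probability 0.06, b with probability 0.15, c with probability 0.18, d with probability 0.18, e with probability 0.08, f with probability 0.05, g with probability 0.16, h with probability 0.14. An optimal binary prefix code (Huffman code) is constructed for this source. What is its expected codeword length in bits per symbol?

2.93 bits/symbol

Repeatedly combine the two least-probable nodes; the expected code length is the sum of the merged weights.
merge 1/20 + 3/50 → 11/100
merge 2/25 + 11/100 → 19/100
merge 7/50 + 3/20 → 29/100
merge 4/25 + 9/50 → 17/50
merge 9/50 + 19/100 → 37/100
merge 29/100 + 17/50 → 63/100
merge 37/100 + 63/100 → 1
L = 11/100 + 19/100 + 29/100 + 17/50 + 37/100 + 63/100 + 1 = 293/100 = 2.93 bits/symbol.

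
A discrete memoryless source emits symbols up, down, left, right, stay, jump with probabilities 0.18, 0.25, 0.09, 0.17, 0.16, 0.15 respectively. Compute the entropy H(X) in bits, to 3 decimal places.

H = −Σ pᵢ log₂ pᵢ.
−0.18·log₂(0.18) = 0.4453
−0.25·log₂(0.25) = 0.5000
−0.09·log₂(0.09) = 0.3127
−0.17·log₂(0.17) = 0.4346
−0.16·log₂(0.16) = 0.4230
−0.15·log₂(0.15) = 0.4105
Sum ≈ 2.5261 → 2.526 bits.

2.526 bits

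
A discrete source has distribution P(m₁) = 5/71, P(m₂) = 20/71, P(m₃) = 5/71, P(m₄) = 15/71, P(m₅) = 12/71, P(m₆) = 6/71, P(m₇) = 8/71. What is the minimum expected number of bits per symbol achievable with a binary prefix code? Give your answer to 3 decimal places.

2.648 bits/symbol

Repeatedly combine the two least-probable nodes; the expected code length is the sum of the merged weights.
merge 5/71 + 5/71 → 10/71
merge 6/71 + 8/71 → 14/71
merge 10/71 + 12/71 → 22/71
merge 14/71 + 15/71 → 29/71
merge 20/71 + 22/71 → 42/71
merge 29/71 + 42/71 → 1
L = 10/71 + 14/71 + 22/71 + 29/71 + 42/71 + 1 = 188/71 ≈ 2.648 bits/symbol.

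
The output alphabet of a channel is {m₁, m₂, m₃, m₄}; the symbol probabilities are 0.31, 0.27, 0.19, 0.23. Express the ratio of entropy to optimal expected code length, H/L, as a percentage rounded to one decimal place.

Entropy H = −Σ p log₂ p ≈ 1.9767 bits.
Huffman merges: 19/100+23/100→21/50; 27/100+31/100→29/50; 21/50+29/50→1. L = 2 ≈ 2.0000.
Efficiency = H/L = 1.9767/2.0000 = 98.8%.

98.8%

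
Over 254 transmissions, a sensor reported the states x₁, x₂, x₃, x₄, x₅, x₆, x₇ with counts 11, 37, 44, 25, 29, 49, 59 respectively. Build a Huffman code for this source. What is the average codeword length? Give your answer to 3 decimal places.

Probabilities are the counts divided by 254.
Repeatedly combine the two least-probable nodes; the expected code length is the sum of the merged weights.
merge 11/254 + 25/254 → 18/127
merge 29/254 + 18/127 → 65/254
merge 37/254 + 22/127 → 81/254
merge 49/254 + 59/254 → 54/127
merge 65/254 + 81/254 → 73/127
merge 54/127 + 73/127 → 1
L = 18/127 + 65/254 + 81/254 + 54/127 + 73/127 + 1 = 345/127 ≈ 2.717 bits/symbol.

2.717 bits/symbol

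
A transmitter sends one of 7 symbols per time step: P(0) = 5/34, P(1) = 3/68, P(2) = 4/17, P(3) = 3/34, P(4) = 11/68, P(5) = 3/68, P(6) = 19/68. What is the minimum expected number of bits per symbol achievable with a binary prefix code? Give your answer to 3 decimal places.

Repeatedly combine the two least-probable nodes; the expected code length is the sum of the merged weights.
merge 3/68 + 3/68 → 3/34
merge 3/34 + 3/34 → 3/17
merge 5/34 + 11/68 → 21/68
merge 3/17 + 4/17 → 7/17
merge 19/68 + 21/68 → 10/17
merge 7/17 + 10/17 → 1
L = 3/34 + 3/17 + 21/68 + 7/17 + 10/17 + 1 = 175/68 ≈ 2.574 bits/symbol.

2.574 bits/symbol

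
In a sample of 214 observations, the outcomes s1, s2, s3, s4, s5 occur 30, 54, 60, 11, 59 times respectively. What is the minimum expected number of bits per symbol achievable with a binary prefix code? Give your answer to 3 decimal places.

Probabilities are the counts divided by 214.
Repeatedly combine the two least-probable nodes; the expected code length is the sum of the merged weights.
merge 11/214 + 15/107 → 41/214
merge 41/214 + 27/107 → 95/214
merge 59/214 + 30/107 → 119/214
merge 95/214 + 119/214 → 1
L = 41/214 + 95/214 + 119/214 + 1 = 469/214 ≈ 2.192 bits/symbol.

2.192 bits/symbol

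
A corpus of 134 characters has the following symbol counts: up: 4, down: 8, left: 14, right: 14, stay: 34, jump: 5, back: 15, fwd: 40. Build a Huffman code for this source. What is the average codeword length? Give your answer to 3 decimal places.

Probabilities are the counts divided by 134.
Repeatedly combine the two least-probable nodes; the expected code length is the sum of the merged weights.
merge 2/67 + 5/134 → 9/134
merge 4/67 + 9/134 → 17/134
merge 7/67 + 7/67 → 14/67
merge 15/134 + 17/134 → 16/67
merge 14/67 + 16/67 → 30/67
merge 17/67 + 20/67 → 37/67
merge 30/67 + 37/67 → 1
L = 9/134 + 17/134 + 14/67 + 16/67 + 30/67 + 37/67 + 1 = 177/67 ≈ 2.642 bits/symbol.

2.642 bits/symbol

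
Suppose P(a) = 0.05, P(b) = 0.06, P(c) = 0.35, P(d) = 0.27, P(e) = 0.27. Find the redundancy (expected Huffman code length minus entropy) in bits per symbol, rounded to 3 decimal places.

0.100 bits

Entropy H = −Σ p log₂ p ≈ 2.0098 bits.
Huffman merges: 1/20+3/50→11/100; 11/100+27/100→19/50; 27/100+7/20→31/50; 19/50+31/50→1. L = 211/100 ≈ 2.1100.
L − H = 2.1100 − 2.0098 = 0.100 bits.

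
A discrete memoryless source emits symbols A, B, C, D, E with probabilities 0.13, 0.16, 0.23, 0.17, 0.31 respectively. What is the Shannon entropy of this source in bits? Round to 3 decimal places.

H = −Σ pᵢ log₂ pᵢ.
−0.13·log₂(0.13) = 0.3826
−0.16·log₂(0.16) = 0.4230
−0.23·log₂(0.23) = 0.4877
−0.17·log₂(0.17) = 0.4346
−0.31·log₂(0.31) = 0.5238
Sum ≈ 2.2517 → 2.252 bits.

2.252 bits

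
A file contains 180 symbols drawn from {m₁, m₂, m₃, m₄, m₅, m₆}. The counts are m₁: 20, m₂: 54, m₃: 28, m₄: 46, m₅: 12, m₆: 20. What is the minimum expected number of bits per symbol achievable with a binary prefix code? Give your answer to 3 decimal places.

2.444 bits/symbol

Probabilities are the counts divided by 180.
Repeatedly combine the two least-probable nodes; the expected code length is the sum of the merged weights.
merge 1/15 + 1/9 → 8/45
merge 1/9 + 7/45 → 4/15
merge 8/45 + 23/90 → 13/30
merge 4/15 + 3/10 → 17/30
merge 13/30 + 17/30 → 1
L = 8/45 + 4/15 + 13/30 + 17/30 + 1 = 22/9 ≈ 2.444 bits/symbol.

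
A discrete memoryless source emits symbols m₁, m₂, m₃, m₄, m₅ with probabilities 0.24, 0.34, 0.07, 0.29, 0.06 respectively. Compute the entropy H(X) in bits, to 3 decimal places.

H = −Σ pᵢ log₂ pᵢ.
−0.24·log₂(0.24) = 0.4941
−0.34·log₂(0.34) = 0.5292
−0.07·log₂(0.07) = 0.2686
−0.29·log₂(0.29) = 0.5179
−0.06·log₂(0.06) = 0.2435
Sum ≈ 2.0533 → 2.053 bits.

2.053 bits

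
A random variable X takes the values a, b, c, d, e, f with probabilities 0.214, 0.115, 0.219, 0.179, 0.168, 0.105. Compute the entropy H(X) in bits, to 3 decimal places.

H = −Σ pᵢ log₂ pᵢ.
−0.214·log₂(0.214) = 0.4760
−0.115·log₂(0.115) = 0.3588
−0.219·log₂(0.219) = 0.4798
−0.179·log₂(0.179) = 0.4443
−0.168·log₂(0.168) = 0.4323
−0.105·log₂(0.105) = 0.3414
Sum ≈ 2.5327 → 2.533 bits.

2.533 bits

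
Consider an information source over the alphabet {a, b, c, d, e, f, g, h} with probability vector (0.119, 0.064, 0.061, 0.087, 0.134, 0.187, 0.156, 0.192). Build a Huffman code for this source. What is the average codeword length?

2.933 bits/symbol

Repeatedly combine the two least-probable nodes; the expected code length is the sum of the merged weights.
merge 61/1000 + 8/125 → 1/8
merge 87/1000 + 119/1000 → 103/500
merge 1/8 + 67/500 → 259/1000
merge 39/250 + 187/1000 → 343/1000
merge 24/125 + 103/500 → 199/500
merge 259/1000 + 343/1000 → 301/500
merge 199/500 + 301/500 → 1
L = 1/8 + 103/500 + 259/1000 + 343/1000 + 199/500 + 301/500 + 1 = 2933/1000 = 2.933 bits/symbol.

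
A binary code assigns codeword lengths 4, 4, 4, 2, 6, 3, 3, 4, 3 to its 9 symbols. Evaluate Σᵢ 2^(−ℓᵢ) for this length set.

0.890625

With common denominator 2^6 = 64: Σ 2^(−ℓᵢ) = 4/64 + 4/64 + 4/64 + 16/64 + 1/64 + 8/64 + 8/64 + 4/64 + 8/64 = 57/64 = 0.890625.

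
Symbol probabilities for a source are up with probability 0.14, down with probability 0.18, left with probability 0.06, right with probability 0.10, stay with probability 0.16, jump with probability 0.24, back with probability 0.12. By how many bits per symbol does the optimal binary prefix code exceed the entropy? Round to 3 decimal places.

0.038 bits

Entropy H = −Σ p log₂ p ≈ 2.7024 bits.
Huffman merges: 3/50+1/10→4/25; 3/25+7/50→13/50; 4/25+4/25→8/25; 9/50+6/25→21/50; 13/50+8/25→29/50; 21/50+29/50→1. L = 137/50 ≈ 2.7400.
L − H = 2.7400 − 2.7024 = 0.038 bits.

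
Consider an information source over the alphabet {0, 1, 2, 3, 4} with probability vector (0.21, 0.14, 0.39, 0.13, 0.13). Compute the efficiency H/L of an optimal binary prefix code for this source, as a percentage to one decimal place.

Entropy H = −Σ p log₂ p ≈ 2.1650 bits.
Huffman merges: 13/100+13/100→13/50; 7/50+21/100→7/20; 13/50+7/20→61/100; 39/100+61/100→1. L = 111/50 ≈ 2.2200.
Efficiency = H/L = 2.1650/2.2200 = 97.5%.

97.5%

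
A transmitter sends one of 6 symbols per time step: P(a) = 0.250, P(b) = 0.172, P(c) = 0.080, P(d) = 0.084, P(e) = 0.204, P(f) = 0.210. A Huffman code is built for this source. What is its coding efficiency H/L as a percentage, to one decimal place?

98.8%

Entropy H = −Σ p log₂ p ≈ 2.4691 bits.
Huffman merges: 2/25+21/250→41/250; 41/250+43/250→42/125; 51/250+21/100→207/500; 1/4+42/125→293/500; 207/500+293/500→1. L = 5/2 ≈ 2.5000.
Efficiency = H/L = 2.4691/2.5000 = 98.8%.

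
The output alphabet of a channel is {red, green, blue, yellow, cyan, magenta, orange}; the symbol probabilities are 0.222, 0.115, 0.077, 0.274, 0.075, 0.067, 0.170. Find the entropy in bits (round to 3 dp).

H = −Σ pᵢ log₂ pᵢ.
−0.222·log₂(0.222) = 0.4820
−0.115·log₂(0.115) = 0.3588
−0.077·log₂(0.077) = 0.2848
−0.274·log₂(0.274) = 0.5118
−0.075·log₂(0.075) = 0.2803
−0.067·log₂(0.067) = 0.2613
−0.170·log₂(0.170) = 0.4346
Sum ≈ 2.6136 → 2.614 bits.

2.614 bits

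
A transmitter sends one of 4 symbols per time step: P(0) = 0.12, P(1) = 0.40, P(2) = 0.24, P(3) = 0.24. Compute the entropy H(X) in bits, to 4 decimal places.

1.8841 bits

H = −Σ pᵢ log₂ pᵢ.
−0.12·log₂(0.12) = 0.3671
−0.40·log₂(0.40) = 0.5288
−0.24·log₂(0.24) = 0.4941
−0.24·log₂(0.24) = 0.4941
Sum ≈ 1.8841 → 1.8841 bits.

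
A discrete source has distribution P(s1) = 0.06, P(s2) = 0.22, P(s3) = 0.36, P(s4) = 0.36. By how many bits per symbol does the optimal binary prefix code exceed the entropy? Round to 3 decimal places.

Entropy H = −Σ p log₂ p ≈ 1.7853 bits.
Huffman merges: 3/50+11/50→7/25; 7/25+9/25→16/25; 9/25+16/25→1. L = 48/25 ≈ 1.9200.
L − H = 1.9200 − 1.7853 = 0.135 bits.

0.135 bits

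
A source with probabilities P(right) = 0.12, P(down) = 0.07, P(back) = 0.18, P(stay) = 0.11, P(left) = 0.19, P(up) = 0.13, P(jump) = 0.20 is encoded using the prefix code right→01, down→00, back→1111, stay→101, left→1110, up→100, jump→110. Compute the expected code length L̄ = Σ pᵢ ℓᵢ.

3.18 bits/symbol

L̄ = Σ pᵢ·ℓᵢ = 0.12·2 + 0.07·2 + 0.18·4 + 0.11·3 + 0.19·4 + 0.13·3 + 0.20·3 = 3.18 bits/symbol.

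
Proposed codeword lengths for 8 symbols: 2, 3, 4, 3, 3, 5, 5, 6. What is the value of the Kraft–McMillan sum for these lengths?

With common denominator 2^6 = 64: Σ 2^(−ℓᵢ) = 16/64 + 8/64 + 4/64 + 8/64 + 8/64 + 2/64 + 2/64 + 1/64 = 49/64 = 0.765625.

0.765625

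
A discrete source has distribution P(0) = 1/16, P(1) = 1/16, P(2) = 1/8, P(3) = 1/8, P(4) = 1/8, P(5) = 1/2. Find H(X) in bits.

Each probability is a power of 1/2, so log₂(1/p) is an integer.
H = Σ p·log₂(1/p) = 1/16·4 + 1/16·4 + 1/8·3 + 1/8·3 + 1/8·3 + 1/2·1 = 2.125 bits.

2.125 bits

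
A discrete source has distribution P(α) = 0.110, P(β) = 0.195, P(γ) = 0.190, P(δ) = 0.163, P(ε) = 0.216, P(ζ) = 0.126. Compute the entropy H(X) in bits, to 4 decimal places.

H = −Σ pᵢ log₂ pᵢ.
−0.110·log₂(0.110) = 0.3503
−0.195·log₂(0.195) = 0.4599
−0.190·log₂(0.190) = 0.4552
−0.163·log₂(0.163) = 0.4266
−0.216·log₂(0.216) = 0.4776
−0.126·log₂(0.126) = 0.3766
Sum ≈ 2.5461 → 2.5461 bits.

2.5461 bits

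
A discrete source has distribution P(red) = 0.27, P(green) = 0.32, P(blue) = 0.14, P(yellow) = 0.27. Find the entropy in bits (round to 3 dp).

H = −Σ pᵢ log₂ pᵢ.
−0.27·log₂(0.27) = 0.5100
−0.32·log₂(0.32) = 0.5260
−0.14·log₂(0.14) = 0.3971
−0.27·log₂(0.27) = 0.5100
Sum ≈ 1.9432 → 1.943 bits.

1.943 bits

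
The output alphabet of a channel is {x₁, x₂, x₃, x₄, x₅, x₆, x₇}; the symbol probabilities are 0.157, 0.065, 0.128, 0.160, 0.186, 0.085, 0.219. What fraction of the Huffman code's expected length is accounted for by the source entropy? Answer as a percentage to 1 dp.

Entropy H = −Σ p log₂ p ≈ 2.7118 bits.
Huffman merges: 13/200+17/200→3/20; 16/125+3/20→139/500; 157/1000+4/25→317/1000; 93/500+219/1000→81/200; 139/500+317/1000→119/200; 81/200+119/200→1. L = 549/200 ≈ 2.7450.
Efficiency = H/L = 2.7118/2.7450 = 98.8%.

98.8%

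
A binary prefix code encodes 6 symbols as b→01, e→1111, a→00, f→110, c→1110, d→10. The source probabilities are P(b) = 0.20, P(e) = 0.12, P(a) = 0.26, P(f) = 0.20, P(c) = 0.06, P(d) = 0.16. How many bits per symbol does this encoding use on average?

2.56 bits/symbol

L̄ = Σ pᵢ·ℓᵢ = 0.20·2 + 0.12·4 + 0.26·2 + 0.20·3 + 0.06·4 + 0.16·2 = 2.56 bits/symbol.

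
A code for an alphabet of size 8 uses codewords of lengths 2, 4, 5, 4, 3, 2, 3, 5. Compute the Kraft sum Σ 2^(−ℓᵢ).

0.9375

With common denominator 2^5 = 32: Σ 2^(−ℓᵢ) = 8/32 + 2/32 + 1/32 + 2/32 + 4/32 + 8/32 + 4/32 + 1/32 = 30/32 = 0.9375.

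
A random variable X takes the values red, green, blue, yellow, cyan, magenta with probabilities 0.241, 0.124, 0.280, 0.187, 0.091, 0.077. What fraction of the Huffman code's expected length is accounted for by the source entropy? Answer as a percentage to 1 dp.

99.0%

Entropy H = −Σ p log₂ p ≈ 2.4342 bits.
Huffman merges: 77/1000+91/1000→21/125; 31/250+21/125→73/250; 187/1000+241/1000→107/250; 7/25+73/250→143/250; 107/250+143/250→1. L = 123/50 ≈ 2.4600.
Efficiency = H/L = 2.4342/2.4600 = 99.0%.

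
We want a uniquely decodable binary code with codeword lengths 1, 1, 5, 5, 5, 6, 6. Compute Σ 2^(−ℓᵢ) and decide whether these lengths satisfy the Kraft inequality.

With common denominator 2^6 = 64: Σ 2^(−ℓᵢ) = 32/64 + 32/64 + 2/64 + 2/64 + 2/64 + 1/64 + 1/64 = 72/64 = 1.125.
Kraft's inequality requires Σ ≤ 1; here Σ = 1.125 > 1, so no such prefix code exists.

1.125; no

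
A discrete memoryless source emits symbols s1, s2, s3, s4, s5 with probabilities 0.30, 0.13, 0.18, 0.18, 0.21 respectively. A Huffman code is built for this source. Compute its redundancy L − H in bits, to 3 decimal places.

Entropy H = −Σ p log₂ p ≈ 2.2672 bits.
Huffman merges: 13/100+9/50→31/100; 9/50+21/100→39/100; 3/10+31/100→61/100; 39/100+61/100→1. L = 231/100 ≈ 2.3100.
L − H = 2.3100 − 2.2672 = 0.043 bits.

0.043 bits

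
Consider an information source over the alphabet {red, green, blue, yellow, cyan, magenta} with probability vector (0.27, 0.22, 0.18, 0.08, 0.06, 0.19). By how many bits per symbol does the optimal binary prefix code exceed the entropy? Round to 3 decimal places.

0.034 bits

Entropy H = −Σ p log₂ p ≈ 2.4262 bits.
Huffman merges: 3/50+2/25→7/50; 7/50+9/50→8/25; 19/100+11/50→41/100; 27/100+8/25→59/100; 41/100+59/100→1. L = 123/50 ≈ 2.4600.
L − H = 2.4600 − 2.4262 = 0.034 bits.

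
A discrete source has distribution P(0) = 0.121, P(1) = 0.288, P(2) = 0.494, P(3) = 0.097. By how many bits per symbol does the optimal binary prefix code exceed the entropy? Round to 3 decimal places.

Entropy H = −Σ p log₂ p ≈ 1.7150 bits.
Huffman merges: 97/1000+121/1000→109/500; 109/500+36/125→253/500; 247/500+253/500→1. L = 431/250 ≈ 1.7240.
L − H = 1.7240 − 1.7150 = 0.009 bits.

0.009 bits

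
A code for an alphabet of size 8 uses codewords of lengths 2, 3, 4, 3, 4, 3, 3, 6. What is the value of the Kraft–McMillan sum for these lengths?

0.890625

With common denominator 2^6 = 64: Σ 2^(−ℓᵢ) = 16/64 + 8/64 + 4/64 + 8/64 + 4/64 + 8/64 + 8/64 + 1/64 = 57/64 = 0.890625.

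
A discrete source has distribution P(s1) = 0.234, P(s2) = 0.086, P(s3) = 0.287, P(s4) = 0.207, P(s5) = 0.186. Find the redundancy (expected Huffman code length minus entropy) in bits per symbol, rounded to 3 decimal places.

Entropy H = −Σ p log₂ p ≈ 2.2333 bits.
Huffman merges: 43/500+93/500→34/125; 207/1000+117/500→441/1000; 34/125+287/1000→559/1000; 441/1000+559/1000→1. L = 284/125 ≈ 2.2720.
L − H = 2.2720 − 2.2333 = 0.039 bits.

0.039 bits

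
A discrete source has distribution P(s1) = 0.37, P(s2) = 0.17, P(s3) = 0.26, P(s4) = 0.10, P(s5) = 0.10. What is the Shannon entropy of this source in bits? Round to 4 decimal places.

H = −Σ pᵢ log₂ pᵢ.
−0.37·log₂(0.37) = 0.5307
−0.17·log₂(0.17) = 0.4346
−0.26·log₂(0.26) = 0.5053
−0.10·log₂(0.10) = 0.3322
−0.10·log₂(0.10) = 0.3322
Sum ≈ 2.1350 → 2.1350 bits.

2.1350 bits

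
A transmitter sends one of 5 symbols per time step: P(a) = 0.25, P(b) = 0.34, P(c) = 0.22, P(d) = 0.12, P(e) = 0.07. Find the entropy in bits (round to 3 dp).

H = −Σ pᵢ log₂ pᵢ.
−0.25·log₂(0.25) = 0.5000
−0.34·log₂(0.34) = 0.5292
−0.22·log₂(0.22) = 0.4806
−0.12·log₂(0.12) = 0.3671
−0.07·log₂(0.07) = 0.2686
Sum ≈ 2.1454 → 2.145 bits.

2.145 bits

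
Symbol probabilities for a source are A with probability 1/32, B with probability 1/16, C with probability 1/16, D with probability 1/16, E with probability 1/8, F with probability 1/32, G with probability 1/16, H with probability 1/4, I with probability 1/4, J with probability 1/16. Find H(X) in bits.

Each probability is a power of 1/2, so log₂(1/p) is an integer.
H = Σ p·log₂(1/p) = 1/32·5 + 1/16·4 + 1/16·4 + 1/16·4 + 1/8·3 + 1/32·5 + 1/16·4 + 1/4·2 + 1/4·2 + 1/16·4 = 2.9375 bits.

2.9375 bits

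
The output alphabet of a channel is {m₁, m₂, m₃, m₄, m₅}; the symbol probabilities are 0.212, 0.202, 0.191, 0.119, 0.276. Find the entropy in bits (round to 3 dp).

2.275 bits

H = −Σ pᵢ log₂ pᵢ.
−0.212·log₂(0.212) = 0.4744
−0.202·log₂(0.202) = 0.4661
−0.191·log₂(0.191) = 0.4562
−0.119·log₂(0.119) = 0.3654
−0.276·log₂(0.276) = 0.5126
Sum ≈ 2.2748 → 2.275 bits.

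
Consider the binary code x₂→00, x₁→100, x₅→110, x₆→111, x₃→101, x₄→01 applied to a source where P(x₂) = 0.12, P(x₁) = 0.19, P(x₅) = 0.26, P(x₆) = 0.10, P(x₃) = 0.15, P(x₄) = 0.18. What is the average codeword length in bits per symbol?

2.7 bits/symbol

L̄ = Σ pᵢ·ℓᵢ = 0.12·2 + 0.19·3 + 0.26·3 + 0.10·3 + 0.15·3 + 0.18·2 = 2.7 bits/symbol.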